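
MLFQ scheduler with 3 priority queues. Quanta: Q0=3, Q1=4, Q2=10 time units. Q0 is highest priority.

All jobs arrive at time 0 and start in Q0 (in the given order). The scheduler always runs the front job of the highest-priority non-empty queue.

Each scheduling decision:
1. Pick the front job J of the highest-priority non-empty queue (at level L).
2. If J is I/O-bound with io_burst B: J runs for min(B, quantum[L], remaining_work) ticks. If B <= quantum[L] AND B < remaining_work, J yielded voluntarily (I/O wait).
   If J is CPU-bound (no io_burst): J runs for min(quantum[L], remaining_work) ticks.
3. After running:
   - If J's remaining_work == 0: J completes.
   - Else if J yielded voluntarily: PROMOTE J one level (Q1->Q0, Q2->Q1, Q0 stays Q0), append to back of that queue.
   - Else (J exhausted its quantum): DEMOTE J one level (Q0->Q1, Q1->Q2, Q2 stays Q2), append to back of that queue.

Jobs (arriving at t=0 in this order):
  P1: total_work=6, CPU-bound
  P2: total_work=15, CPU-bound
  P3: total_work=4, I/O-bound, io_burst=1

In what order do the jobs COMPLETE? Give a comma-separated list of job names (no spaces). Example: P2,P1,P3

Answer: P3,P1,P2

Derivation:
t=0-3: P1@Q0 runs 3, rem=3, quantum used, demote→Q1. Q0=[P2,P3] Q1=[P1] Q2=[]
t=3-6: P2@Q0 runs 3, rem=12, quantum used, demote→Q1. Q0=[P3] Q1=[P1,P2] Q2=[]
t=6-7: P3@Q0 runs 1, rem=3, I/O yield, promote→Q0. Q0=[P3] Q1=[P1,P2] Q2=[]
t=7-8: P3@Q0 runs 1, rem=2, I/O yield, promote→Q0. Q0=[P3] Q1=[P1,P2] Q2=[]
t=8-9: P3@Q0 runs 1, rem=1, I/O yield, promote→Q0. Q0=[P3] Q1=[P1,P2] Q2=[]
t=9-10: P3@Q0 runs 1, rem=0, completes. Q0=[] Q1=[P1,P2] Q2=[]
t=10-13: P1@Q1 runs 3, rem=0, completes. Q0=[] Q1=[P2] Q2=[]
t=13-17: P2@Q1 runs 4, rem=8, quantum used, demote→Q2. Q0=[] Q1=[] Q2=[P2]
t=17-25: P2@Q2 runs 8, rem=0, completes. Q0=[] Q1=[] Q2=[]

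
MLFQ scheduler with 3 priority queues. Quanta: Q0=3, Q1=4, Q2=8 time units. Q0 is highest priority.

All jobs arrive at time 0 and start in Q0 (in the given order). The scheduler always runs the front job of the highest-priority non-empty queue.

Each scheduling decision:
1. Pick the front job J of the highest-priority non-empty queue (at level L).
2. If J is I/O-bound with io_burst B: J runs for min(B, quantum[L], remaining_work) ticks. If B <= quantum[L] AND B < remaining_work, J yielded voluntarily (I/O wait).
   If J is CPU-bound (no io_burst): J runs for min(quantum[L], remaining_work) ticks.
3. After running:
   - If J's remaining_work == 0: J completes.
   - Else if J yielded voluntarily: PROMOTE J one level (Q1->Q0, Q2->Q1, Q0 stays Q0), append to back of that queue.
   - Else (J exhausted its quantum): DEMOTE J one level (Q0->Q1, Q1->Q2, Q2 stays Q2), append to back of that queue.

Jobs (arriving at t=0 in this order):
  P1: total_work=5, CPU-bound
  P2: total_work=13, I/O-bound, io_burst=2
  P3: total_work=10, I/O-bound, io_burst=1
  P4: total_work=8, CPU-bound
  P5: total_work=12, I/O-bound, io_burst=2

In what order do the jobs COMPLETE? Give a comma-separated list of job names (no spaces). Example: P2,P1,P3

Answer: P5,P2,P3,P1,P4

Derivation:
t=0-3: P1@Q0 runs 3, rem=2, quantum used, demote→Q1. Q0=[P2,P3,P4,P5] Q1=[P1] Q2=[]
t=3-5: P2@Q0 runs 2, rem=11, I/O yield, promote→Q0. Q0=[P3,P4,P5,P2] Q1=[P1] Q2=[]
t=5-6: P3@Q0 runs 1, rem=9, I/O yield, promote→Q0. Q0=[P4,P5,P2,P3] Q1=[P1] Q2=[]
t=6-9: P4@Q0 runs 3, rem=5, quantum used, demote→Q1. Q0=[P5,P2,P3] Q1=[P1,P4] Q2=[]
t=9-11: P5@Q0 runs 2, rem=10, I/O yield, promote→Q0. Q0=[P2,P3,P5] Q1=[P1,P4] Q2=[]
t=11-13: P2@Q0 runs 2, rem=9, I/O yield, promote→Q0. Q0=[P3,P5,P2] Q1=[P1,P4] Q2=[]
t=13-14: P3@Q0 runs 1, rem=8, I/O yield, promote→Q0. Q0=[P5,P2,P3] Q1=[P1,P4] Q2=[]
t=14-16: P5@Q0 runs 2, rem=8, I/O yield, promote→Q0. Q0=[P2,P3,P5] Q1=[P1,P4] Q2=[]
t=16-18: P2@Q0 runs 2, rem=7, I/O yield, promote→Q0. Q0=[P3,P5,P2] Q1=[P1,P4] Q2=[]
t=18-19: P3@Q0 runs 1, rem=7, I/O yield, promote→Q0. Q0=[P5,P2,P3] Q1=[P1,P4] Q2=[]
t=19-21: P5@Q0 runs 2, rem=6, I/O yield, promote→Q0. Q0=[P2,P3,P5] Q1=[P1,P4] Q2=[]
t=21-23: P2@Q0 runs 2, rem=5, I/O yield, promote→Q0. Q0=[P3,P5,P2] Q1=[P1,P4] Q2=[]
t=23-24: P3@Q0 runs 1, rem=6, I/O yield, promote→Q0. Q0=[P5,P2,P3] Q1=[P1,P4] Q2=[]
t=24-26: P5@Q0 runs 2, rem=4, I/O yield, promote→Q0. Q0=[P2,P3,P5] Q1=[P1,P4] Q2=[]
t=26-28: P2@Q0 runs 2, rem=3, I/O yield, promote→Q0. Q0=[P3,P5,P2] Q1=[P1,P4] Q2=[]
t=28-29: P3@Q0 runs 1, rem=5, I/O yield, promote→Q0. Q0=[P5,P2,P3] Q1=[P1,P4] Q2=[]
t=29-31: P5@Q0 runs 2, rem=2, I/O yield, promote→Q0. Q0=[P2,P3,P5] Q1=[P1,P4] Q2=[]
t=31-33: P2@Q0 runs 2, rem=1, I/O yield, promote→Q0. Q0=[P3,P5,P2] Q1=[P1,P4] Q2=[]
t=33-34: P3@Q0 runs 1, rem=4, I/O yield, promote→Q0. Q0=[P5,P2,P3] Q1=[P1,P4] Q2=[]
t=34-36: P5@Q0 runs 2, rem=0, completes. Q0=[P2,P3] Q1=[P1,P4] Q2=[]
t=36-37: P2@Q0 runs 1, rem=0, completes. Q0=[P3] Q1=[P1,P4] Q2=[]
t=37-38: P3@Q0 runs 1, rem=3, I/O yield, promote→Q0. Q0=[P3] Q1=[P1,P4] Q2=[]
t=38-39: P3@Q0 runs 1, rem=2, I/O yield, promote→Q0. Q0=[P3] Q1=[P1,P4] Q2=[]
t=39-40: P3@Q0 runs 1, rem=1, I/O yield, promote→Q0. Q0=[P3] Q1=[P1,P4] Q2=[]
t=40-41: P3@Q0 runs 1, rem=0, completes. Q0=[] Q1=[P1,P4] Q2=[]
t=41-43: P1@Q1 runs 2, rem=0, completes. Q0=[] Q1=[P4] Q2=[]
t=43-47: P4@Q1 runs 4, rem=1, quantum used, demote→Q2. Q0=[] Q1=[] Q2=[P4]
t=47-48: P4@Q2 runs 1, rem=0, completes. Q0=[] Q1=[] Q2=[]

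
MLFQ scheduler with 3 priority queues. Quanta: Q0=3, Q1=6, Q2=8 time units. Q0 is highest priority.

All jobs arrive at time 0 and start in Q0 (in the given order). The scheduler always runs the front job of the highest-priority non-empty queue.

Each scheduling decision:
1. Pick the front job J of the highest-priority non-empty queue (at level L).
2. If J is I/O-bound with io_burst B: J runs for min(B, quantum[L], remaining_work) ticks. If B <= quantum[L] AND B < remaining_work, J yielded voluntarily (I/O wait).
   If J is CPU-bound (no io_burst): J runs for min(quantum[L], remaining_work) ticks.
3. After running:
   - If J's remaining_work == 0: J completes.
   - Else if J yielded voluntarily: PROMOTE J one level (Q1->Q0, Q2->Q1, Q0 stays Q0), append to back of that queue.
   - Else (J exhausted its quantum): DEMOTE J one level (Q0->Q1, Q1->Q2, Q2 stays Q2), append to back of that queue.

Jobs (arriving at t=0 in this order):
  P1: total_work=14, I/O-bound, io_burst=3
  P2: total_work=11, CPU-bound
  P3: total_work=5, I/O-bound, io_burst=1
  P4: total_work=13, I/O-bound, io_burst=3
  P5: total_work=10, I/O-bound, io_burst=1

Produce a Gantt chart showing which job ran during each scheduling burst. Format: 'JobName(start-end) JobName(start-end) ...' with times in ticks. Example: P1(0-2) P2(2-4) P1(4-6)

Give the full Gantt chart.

Answer: P1(0-3) P2(3-6) P3(6-7) P4(7-10) P5(10-11) P1(11-14) P3(14-15) P4(15-18) P5(18-19) P1(19-22) P3(22-23) P4(23-26) P5(26-27) P1(27-30) P3(30-31) P4(31-34) P5(34-35) P1(35-37) P3(37-38) P4(38-39) P5(39-40) P5(40-41) P5(41-42) P5(42-43) P5(43-44) P5(44-45) P2(45-51) P2(51-53)

Derivation:
t=0-3: P1@Q0 runs 3, rem=11, I/O yield, promote→Q0. Q0=[P2,P3,P4,P5,P1] Q1=[] Q2=[]
t=3-6: P2@Q0 runs 3, rem=8, quantum used, demote→Q1. Q0=[P3,P4,P5,P1] Q1=[P2] Q2=[]
t=6-7: P3@Q0 runs 1, rem=4, I/O yield, promote→Q0. Q0=[P4,P5,P1,P3] Q1=[P2] Q2=[]
t=7-10: P4@Q0 runs 3, rem=10, I/O yield, promote→Q0. Q0=[P5,P1,P3,P4] Q1=[P2] Q2=[]
t=10-11: P5@Q0 runs 1, rem=9, I/O yield, promote→Q0. Q0=[P1,P3,P4,P5] Q1=[P2] Q2=[]
t=11-14: P1@Q0 runs 3, rem=8, I/O yield, promote→Q0. Q0=[P3,P4,P5,P1] Q1=[P2] Q2=[]
t=14-15: P3@Q0 runs 1, rem=3, I/O yield, promote→Q0. Q0=[P4,P5,P1,P3] Q1=[P2] Q2=[]
t=15-18: P4@Q0 runs 3, rem=7, I/O yield, promote→Q0. Q0=[P5,P1,P3,P4] Q1=[P2] Q2=[]
t=18-19: P5@Q0 runs 1, rem=8, I/O yield, promote→Q0. Q0=[P1,P3,P4,P5] Q1=[P2] Q2=[]
t=19-22: P1@Q0 runs 3, rem=5, I/O yield, promote→Q0. Q0=[P3,P4,P5,P1] Q1=[P2] Q2=[]
t=22-23: P3@Q0 runs 1, rem=2, I/O yield, promote→Q0. Q0=[P4,P5,P1,P3] Q1=[P2] Q2=[]
t=23-26: P4@Q0 runs 3, rem=4, I/O yield, promote→Q0. Q0=[P5,P1,P3,P4] Q1=[P2] Q2=[]
t=26-27: P5@Q0 runs 1, rem=7, I/O yield, promote→Q0. Q0=[P1,P3,P4,P5] Q1=[P2] Q2=[]
t=27-30: P1@Q0 runs 3, rem=2, I/O yield, promote→Q0. Q0=[P3,P4,P5,P1] Q1=[P2] Q2=[]
t=30-31: P3@Q0 runs 1, rem=1, I/O yield, promote→Q0. Q0=[P4,P5,P1,P3] Q1=[P2] Q2=[]
t=31-34: P4@Q0 runs 3, rem=1, I/O yield, promote→Q0. Q0=[P5,P1,P3,P4] Q1=[P2] Q2=[]
t=34-35: P5@Q0 runs 1, rem=6, I/O yield, promote→Q0. Q0=[P1,P3,P4,P5] Q1=[P2] Q2=[]
t=35-37: P1@Q0 runs 2, rem=0, completes. Q0=[P3,P4,P5] Q1=[P2] Q2=[]
t=37-38: P3@Q0 runs 1, rem=0, completes. Q0=[P4,P5] Q1=[P2] Q2=[]
t=38-39: P4@Q0 runs 1, rem=0, completes. Q0=[P5] Q1=[P2] Q2=[]
t=39-40: P5@Q0 runs 1, rem=5, I/O yield, promote→Q0. Q0=[P5] Q1=[P2] Q2=[]
t=40-41: P5@Q0 runs 1, rem=4, I/O yield, promote→Q0. Q0=[P5] Q1=[P2] Q2=[]
t=41-42: P5@Q0 runs 1, rem=3, I/O yield, promote→Q0. Q0=[P5] Q1=[P2] Q2=[]
t=42-43: P5@Q0 runs 1, rem=2, I/O yield, promote→Q0. Q0=[P5] Q1=[P2] Q2=[]
t=43-44: P5@Q0 runs 1, rem=1, I/O yield, promote→Q0. Q0=[P5] Q1=[P2] Q2=[]
t=44-45: P5@Q0 runs 1, rem=0, completes. Q0=[] Q1=[P2] Q2=[]
t=45-51: P2@Q1 runs 6, rem=2, quantum used, demote→Q2. Q0=[] Q1=[] Q2=[P2]
t=51-53: P2@Q2 runs 2, rem=0, completes. Q0=[] Q1=[] Q2=[]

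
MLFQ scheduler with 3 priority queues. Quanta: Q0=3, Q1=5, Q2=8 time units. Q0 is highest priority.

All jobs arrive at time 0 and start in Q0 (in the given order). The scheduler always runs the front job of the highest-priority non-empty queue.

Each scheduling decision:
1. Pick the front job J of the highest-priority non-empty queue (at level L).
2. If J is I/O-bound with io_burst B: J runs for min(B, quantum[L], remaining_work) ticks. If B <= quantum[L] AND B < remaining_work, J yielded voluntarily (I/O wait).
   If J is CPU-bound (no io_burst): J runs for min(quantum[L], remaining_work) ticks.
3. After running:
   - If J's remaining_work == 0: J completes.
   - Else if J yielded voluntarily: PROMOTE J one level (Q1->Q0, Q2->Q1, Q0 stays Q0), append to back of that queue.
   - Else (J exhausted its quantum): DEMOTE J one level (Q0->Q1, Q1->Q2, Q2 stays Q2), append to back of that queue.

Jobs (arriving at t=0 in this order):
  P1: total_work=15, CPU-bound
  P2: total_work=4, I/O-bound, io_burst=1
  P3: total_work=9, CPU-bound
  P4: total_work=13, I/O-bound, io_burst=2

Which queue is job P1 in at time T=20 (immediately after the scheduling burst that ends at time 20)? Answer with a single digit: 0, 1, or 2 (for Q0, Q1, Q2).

Answer: 1

Derivation:
t=0-3: P1@Q0 runs 3, rem=12, quantum used, demote→Q1. Q0=[P2,P3,P4] Q1=[P1] Q2=[]
t=3-4: P2@Q0 runs 1, rem=3, I/O yield, promote→Q0. Q0=[P3,P4,P2] Q1=[P1] Q2=[]
t=4-7: P3@Q0 runs 3, rem=6, quantum used, demote→Q1. Q0=[P4,P2] Q1=[P1,P3] Q2=[]
t=7-9: P4@Q0 runs 2, rem=11, I/O yield, promote→Q0. Q0=[P2,P4] Q1=[P1,P3] Q2=[]
t=9-10: P2@Q0 runs 1, rem=2, I/O yield, promote→Q0. Q0=[P4,P2] Q1=[P1,P3] Q2=[]
t=10-12: P4@Q0 runs 2, rem=9, I/O yield, promote→Q0. Q0=[P2,P4] Q1=[P1,P3] Q2=[]
t=12-13: P2@Q0 runs 1, rem=1, I/O yield, promote→Q0. Q0=[P4,P2] Q1=[P1,P3] Q2=[]
t=13-15: P4@Q0 runs 2, rem=7, I/O yield, promote→Q0. Q0=[P2,P4] Q1=[P1,P3] Q2=[]
t=15-16: P2@Q0 runs 1, rem=0, completes. Q0=[P4] Q1=[P1,P3] Q2=[]
t=16-18: P4@Q0 runs 2, rem=5, I/O yield, promote→Q0. Q0=[P4] Q1=[P1,P3] Q2=[]
t=18-20: P4@Q0 runs 2, rem=3, I/O yield, promote→Q0. Q0=[P4] Q1=[P1,P3] Q2=[]
t=20-22: P4@Q0 runs 2, rem=1, I/O yield, promote→Q0. Q0=[P4] Q1=[P1,P3] Q2=[]
t=22-23: P4@Q0 runs 1, rem=0, completes. Q0=[] Q1=[P1,P3] Q2=[]
t=23-28: P1@Q1 runs 5, rem=7, quantum used, demote→Q2. Q0=[] Q1=[P3] Q2=[P1]
t=28-33: P3@Q1 runs 5, rem=1, quantum used, demote→Q2. Q0=[] Q1=[] Q2=[P1,P3]
t=33-40: P1@Q2 runs 7, rem=0, completes. Q0=[] Q1=[] Q2=[P3]
t=40-41: P3@Q2 runs 1, rem=0, completes. Q0=[] Q1=[] Q2=[]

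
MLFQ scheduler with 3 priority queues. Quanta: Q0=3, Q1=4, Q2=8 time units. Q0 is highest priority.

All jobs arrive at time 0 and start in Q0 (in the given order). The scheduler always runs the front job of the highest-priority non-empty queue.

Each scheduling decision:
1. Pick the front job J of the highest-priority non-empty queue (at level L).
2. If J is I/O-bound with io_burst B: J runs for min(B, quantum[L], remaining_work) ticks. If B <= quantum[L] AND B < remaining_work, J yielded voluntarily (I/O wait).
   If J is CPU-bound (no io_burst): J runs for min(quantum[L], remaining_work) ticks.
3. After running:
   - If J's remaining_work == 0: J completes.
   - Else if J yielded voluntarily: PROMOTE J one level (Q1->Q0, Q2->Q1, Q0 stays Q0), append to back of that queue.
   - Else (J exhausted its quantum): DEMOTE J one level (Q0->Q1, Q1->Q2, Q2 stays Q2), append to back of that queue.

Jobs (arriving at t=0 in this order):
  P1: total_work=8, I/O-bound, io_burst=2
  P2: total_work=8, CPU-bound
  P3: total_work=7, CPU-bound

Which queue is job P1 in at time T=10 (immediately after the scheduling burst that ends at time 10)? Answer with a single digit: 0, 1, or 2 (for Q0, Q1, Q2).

t=0-2: P1@Q0 runs 2, rem=6, I/O yield, promote→Q0. Q0=[P2,P3,P1] Q1=[] Q2=[]
t=2-5: P2@Q0 runs 3, rem=5, quantum used, demote→Q1. Q0=[P3,P1] Q1=[P2] Q2=[]
t=5-8: P3@Q0 runs 3, rem=4, quantum used, demote→Q1. Q0=[P1] Q1=[P2,P3] Q2=[]
t=8-10: P1@Q0 runs 2, rem=4, I/O yield, promote→Q0. Q0=[P1] Q1=[P2,P3] Q2=[]
t=10-12: P1@Q0 runs 2, rem=2, I/O yield, promote→Q0. Q0=[P1] Q1=[P2,P3] Q2=[]
t=12-14: P1@Q0 runs 2, rem=0, completes. Q0=[] Q1=[P2,P3] Q2=[]
t=14-18: P2@Q1 runs 4, rem=1, quantum used, demote→Q2. Q0=[] Q1=[P3] Q2=[P2]
t=18-22: P3@Q1 runs 4, rem=0, completes. Q0=[] Q1=[] Q2=[P2]
t=22-23: P2@Q2 runs 1, rem=0, completes. Q0=[] Q1=[] Q2=[]

Answer: 0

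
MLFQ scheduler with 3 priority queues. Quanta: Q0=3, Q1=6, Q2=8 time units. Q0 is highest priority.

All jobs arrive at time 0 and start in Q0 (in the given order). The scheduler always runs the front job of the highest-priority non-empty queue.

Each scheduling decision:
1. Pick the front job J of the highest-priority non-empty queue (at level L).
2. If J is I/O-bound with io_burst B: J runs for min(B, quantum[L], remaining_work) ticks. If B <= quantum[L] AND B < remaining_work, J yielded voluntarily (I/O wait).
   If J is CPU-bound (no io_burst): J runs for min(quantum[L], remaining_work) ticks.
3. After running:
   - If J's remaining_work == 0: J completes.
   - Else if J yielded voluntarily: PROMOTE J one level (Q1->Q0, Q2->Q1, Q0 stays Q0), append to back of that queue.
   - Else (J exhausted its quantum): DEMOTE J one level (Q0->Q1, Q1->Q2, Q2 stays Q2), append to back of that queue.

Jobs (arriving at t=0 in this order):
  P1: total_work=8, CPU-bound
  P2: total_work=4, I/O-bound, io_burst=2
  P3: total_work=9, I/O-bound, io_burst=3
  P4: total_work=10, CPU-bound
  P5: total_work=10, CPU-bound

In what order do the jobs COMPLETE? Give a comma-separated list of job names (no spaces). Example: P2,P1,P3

t=0-3: P1@Q0 runs 3, rem=5, quantum used, demote→Q1. Q0=[P2,P3,P4,P5] Q1=[P1] Q2=[]
t=3-5: P2@Q0 runs 2, rem=2, I/O yield, promote→Q0. Q0=[P3,P4,P5,P2] Q1=[P1] Q2=[]
t=5-8: P3@Q0 runs 3, rem=6, I/O yield, promote→Q0. Q0=[P4,P5,P2,P3] Q1=[P1] Q2=[]
t=8-11: P4@Q0 runs 3, rem=7, quantum used, demote→Q1. Q0=[P5,P2,P3] Q1=[P1,P4] Q2=[]
t=11-14: P5@Q0 runs 3, rem=7, quantum used, demote→Q1. Q0=[P2,P3] Q1=[P1,P4,P5] Q2=[]
t=14-16: P2@Q0 runs 2, rem=0, completes. Q0=[P3] Q1=[P1,P4,P5] Q2=[]
t=16-19: P3@Q0 runs 3, rem=3, I/O yield, promote→Q0. Q0=[P3] Q1=[P1,P4,P5] Q2=[]
t=19-22: P3@Q0 runs 3, rem=0, completes. Q0=[] Q1=[P1,P4,P5] Q2=[]
t=22-27: P1@Q1 runs 5, rem=0, completes. Q0=[] Q1=[P4,P5] Q2=[]
t=27-33: P4@Q1 runs 6, rem=1, quantum used, demote→Q2. Q0=[] Q1=[P5] Q2=[P4]
t=33-39: P5@Q1 runs 6, rem=1, quantum used, demote→Q2. Q0=[] Q1=[] Q2=[P4,P5]
t=39-40: P4@Q2 runs 1, rem=0, completes. Q0=[] Q1=[] Q2=[P5]
t=40-41: P5@Q2 runs 1, rem=0, completes. Q0=[] Q1=[] Q2=[]

Answer: P2,P3,P1,P4,P5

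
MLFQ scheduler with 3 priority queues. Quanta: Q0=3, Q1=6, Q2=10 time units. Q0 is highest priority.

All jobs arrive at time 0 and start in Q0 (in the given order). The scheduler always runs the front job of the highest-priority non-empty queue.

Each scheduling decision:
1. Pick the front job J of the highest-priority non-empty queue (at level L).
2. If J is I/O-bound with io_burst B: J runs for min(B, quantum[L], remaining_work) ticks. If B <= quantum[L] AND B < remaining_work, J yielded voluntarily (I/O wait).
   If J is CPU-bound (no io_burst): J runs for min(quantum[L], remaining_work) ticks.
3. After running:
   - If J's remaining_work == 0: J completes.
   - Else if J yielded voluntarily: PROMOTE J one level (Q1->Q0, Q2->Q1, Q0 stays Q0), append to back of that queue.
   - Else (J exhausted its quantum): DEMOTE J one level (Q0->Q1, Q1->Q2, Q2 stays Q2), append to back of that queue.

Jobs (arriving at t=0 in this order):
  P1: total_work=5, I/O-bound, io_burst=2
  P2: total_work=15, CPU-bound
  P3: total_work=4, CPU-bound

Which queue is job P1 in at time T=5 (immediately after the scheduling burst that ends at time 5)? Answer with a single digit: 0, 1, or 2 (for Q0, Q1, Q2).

Answer: 0

Derivation:
t=0-2: P1@Q0 runs 2, rem=3, I/O yield, promote→Q0. Q0=[P2,P3,P1] Q1=[] Q2=[]
t=2-5: P2@Q0 runs 3, rem=12, quantum used, demote→Q1. Q0=[P3,P1] Q1=[P2] Q2=[]
t=5-8: P3@Q0 runs 3, rem=1, quantum used, demote→Q1. Q0=[P1] Q1=[P2,P3] Q2=[]
t=8-10: P1@Q0 runs 2, rem=1, I/O yield, promote→Q0. Q0=[P1] Q1=[P2,P3] Q2=[]
t=10-11: P1@Q0 runs 1, rem=0, completes. Q0=[] Q1=[P2,P3] Q2=[]
t=11-17: P2@Q1 runs 6, rem=6, quantum used, demote→Q2. Q0=[] Q1=[P3] Q2=[P2]
t=17-18: P3@Q1 runs 1, rem=0, completes. Q0=[] Q1=[] Q2=[P2]
t=18-24: P2@Q2 runs 6, rem=0, completes. Q0=[] Q1=[] Q2=[]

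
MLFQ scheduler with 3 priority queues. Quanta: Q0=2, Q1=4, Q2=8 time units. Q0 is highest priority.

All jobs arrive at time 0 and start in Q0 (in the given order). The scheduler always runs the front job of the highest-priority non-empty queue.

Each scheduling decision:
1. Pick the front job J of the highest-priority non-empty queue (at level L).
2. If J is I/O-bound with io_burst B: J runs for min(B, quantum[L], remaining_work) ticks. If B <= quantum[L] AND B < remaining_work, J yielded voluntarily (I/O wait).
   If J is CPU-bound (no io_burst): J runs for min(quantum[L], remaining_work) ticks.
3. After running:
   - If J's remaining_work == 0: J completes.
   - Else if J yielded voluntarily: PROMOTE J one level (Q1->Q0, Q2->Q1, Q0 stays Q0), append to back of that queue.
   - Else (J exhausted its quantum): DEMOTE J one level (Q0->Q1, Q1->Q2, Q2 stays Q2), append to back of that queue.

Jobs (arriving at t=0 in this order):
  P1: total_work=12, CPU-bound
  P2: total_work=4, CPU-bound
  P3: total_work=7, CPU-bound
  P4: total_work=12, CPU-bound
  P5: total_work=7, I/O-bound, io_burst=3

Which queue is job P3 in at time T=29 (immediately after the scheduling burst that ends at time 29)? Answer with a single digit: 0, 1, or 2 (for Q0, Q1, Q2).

t=0-2: P1@Q0 runs 2, rem=10, quantum used, demote→Q1. Q0=[P2,P3,P4,P5] Q1=[P1] Q2=[]
t=2-4: P2@Q0 runs 2, rem=2, quantum used, demote→Q1. Q0=[P3,P4,P5] Q1=[P1,P2] Q2=[]
t=4-6: P3@Q0 runs 2, rem=5, quantum used, demote→Q1. Q0=[P4,P5] Q1=[P1,P2,P3] Q2=[]
t=6-8: P4@Q0 runs 2, rem=10, quantum used, demote→Q1. Q0=[P5] Q1=[P1,P2,P3,P4] Q2=[]
t=8-10: P5@Q0 runs 2, rem=5, quantum used, demote→Q1. Q0=[] Q1=[P1,P2,P3,P4,P5] Q2=[]
t=10-14: P1@Q1 runs 4, rem=6, quantum used, demote→Q2. Q0=[] Q1=[P2,P3,P4,P5] Q2=[P1]
t=14-16: P2@Q1 runs 2, rem=0, completes. Q0=[] Q1=[P3,P4,P5] Q2=[P1]
t=16-20: P3@Q1 runs 4, rem=1, quantum used, demote→Q2. Q0=[] Q1=[P4,P5] Q2=[P1,P3]
t=20-24: P4@Q1 runs 4, rem=6, quantum used, demote→Q2. Q0=[] Q1=[P5] Q2=[P1,P3,P4]
t=24-27: P5@Q1 runs 3, rem=2, I/O yield, promote→Q0. Q0=[P5] Q1=[] Q2=[P1,P3,P4]
t=27-29: P5@Q0 runs 2, rem=0, completes. Q0=[] Q1=[] Q2=[P1,P3,P4]
t=29-35: P1@Q2 runs 6, rem=0, completes. Q0=[] Q1=[] Q2=[P3,P4]
t=35-36: P3@Q2 runs 1, rem=0, completes. Q0=[] Q1=[] Q2=[P4]
t=36-42: P4@Q2 runs 6, rem=0, completes. Q0=[] Q1=[] Q2=[]

Answer: 2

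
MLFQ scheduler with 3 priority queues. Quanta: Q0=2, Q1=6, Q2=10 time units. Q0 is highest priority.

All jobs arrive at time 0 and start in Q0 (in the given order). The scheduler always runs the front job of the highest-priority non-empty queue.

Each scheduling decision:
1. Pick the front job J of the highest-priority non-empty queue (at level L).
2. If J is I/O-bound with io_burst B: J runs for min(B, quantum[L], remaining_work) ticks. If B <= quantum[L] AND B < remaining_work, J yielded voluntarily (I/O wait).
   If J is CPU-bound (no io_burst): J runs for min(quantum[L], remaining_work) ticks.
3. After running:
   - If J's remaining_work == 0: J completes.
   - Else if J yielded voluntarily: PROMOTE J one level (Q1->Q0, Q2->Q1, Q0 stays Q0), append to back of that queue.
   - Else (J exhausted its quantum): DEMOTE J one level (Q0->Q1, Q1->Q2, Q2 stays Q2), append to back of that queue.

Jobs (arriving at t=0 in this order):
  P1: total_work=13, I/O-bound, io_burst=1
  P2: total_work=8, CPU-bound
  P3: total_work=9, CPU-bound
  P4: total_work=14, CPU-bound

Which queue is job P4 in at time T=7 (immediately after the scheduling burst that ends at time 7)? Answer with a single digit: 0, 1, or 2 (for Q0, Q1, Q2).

t=0-1: P1@Q0 runs 1, rem=12, I/O yield, promote→Q0. Q0=[P2,P3,P4,P1] Q1=[] Q2=[]
t=1-3: P2@Q0 runs 2, rem=6, quantum used, demote→Q1. Q0=[P3,P4,P1] Q1=[P2] Q2=[]
t=3-5: P3@Q0 runs 2, rem=7, quantum used, demote→Q1. Q0=[P4,P1] Q1=[P2,P3] Q2=[]
t=5-7: P4@Q0 runs 2, rem=12, quantum used, demote→Q1. Q0=[P1] Q1=[P2,P3,P4] Q2=[]
t=7-8: P1@Q0 runs 1, rem=11, I/O yield, promote→Q0. Q0=[P1] Q1=[P2,P3,P4] Q2=[]
t=8-9: P1@Q0 runs 1, rem=10, I/O yield, promote→Q0. Q0=[P1] Q1=[P2,P3,P4] Q2=[]
t=9-10: P1@Q0 runs 1, rem=9, I/O yield, promote→Q0. Q0=[P1] Q1=[P2,P3,P4] Q2=[]
t=10-11: P1@Q0 runs 1, rem=8, I/O yield, promote→Q0. Q0=[P1] Q1=[P2,P3,P4] Q2=[]
t=11-12: P1@Q0 runs 1, rem=7, I/O yield, promote→Q0. Q0=[P1] Q1=[P2,P3,P4] Q2=[]
t=12-13: P1@Q0 runs 1, rem=6, I/O yield, promote→Q0. Q0=[P1] Q1=[P2,P3,P4] Q2=[]
t=13-14: P1@Q0 runs 1, rem=5, I/O yield, promote→Q0. Q0=[P1] Q1=[P2,P3,P4] Q2=[]
t=14-15: P1@Q0 runs 1, rem=4, I/O yield, promote→Q0. Q0=[P1] Q1=[P2,P3,P4] Q2=[]
t=15-16: P1@Q0 runs 1, rem=3, I/O yield, promote→Q0. Q0=[P1] Q1=[P2,P3,P4] Q2=[]
t=16-17: P1@Q0 runs 1, rem=2, I/O yield, promote→Q0. Q0=[P1] Q1=[P2,P3,P4] Q2=[]
t=17-18: P1@Q0 runs 1, rem=1, I/O yield, promote→Q0. Q0=[P1] Q1=[P2,P3,P4] Q2=[]
t=18-19: P1@Q0 runs 1, rem=0, completes. Q0=[] Q1=[P2,P3,P4] Q2=[]
t=19-25: P2@Q1 runs 6, rem=0, completes. Q0=[] Q1=[P3,P4] Q2=[]
t=25-31: P3@Q1 runs 6, rem=1, quantum used, demote→Q2. Q0=[] Q1=[P4] Q2=[P3]
t=31-37: P4@Q1 runs 6, rem=6, quantum used, demote→Q2. Q0=[] Q1=[] Q2=[P3,P4]
t=37-38: P3@Q2 runs 1, rem=0, completes. Q0=[] Q1=[] Q2=[P4]
t=38-44: P4@Q2 runs 6, rem=0, completes. Q0=[] Q1=[] Q2=[]

Answer: 1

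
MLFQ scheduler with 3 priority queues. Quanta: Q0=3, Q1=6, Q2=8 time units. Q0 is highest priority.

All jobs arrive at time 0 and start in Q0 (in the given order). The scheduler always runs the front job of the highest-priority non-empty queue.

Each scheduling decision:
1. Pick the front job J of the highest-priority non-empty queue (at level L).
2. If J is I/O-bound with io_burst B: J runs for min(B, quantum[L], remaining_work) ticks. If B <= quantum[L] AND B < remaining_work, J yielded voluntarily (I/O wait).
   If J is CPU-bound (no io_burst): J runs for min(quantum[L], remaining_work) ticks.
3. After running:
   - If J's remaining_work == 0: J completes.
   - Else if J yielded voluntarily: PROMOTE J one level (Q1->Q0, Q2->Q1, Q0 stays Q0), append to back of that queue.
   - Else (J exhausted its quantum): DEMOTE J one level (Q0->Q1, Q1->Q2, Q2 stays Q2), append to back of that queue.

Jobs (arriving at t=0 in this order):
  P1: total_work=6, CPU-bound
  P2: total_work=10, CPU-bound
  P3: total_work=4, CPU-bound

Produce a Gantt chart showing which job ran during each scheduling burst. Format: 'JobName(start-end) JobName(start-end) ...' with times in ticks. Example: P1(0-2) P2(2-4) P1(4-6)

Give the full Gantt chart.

t=0-3: P1@Q0 runs 3, rem=3, quantum used, demote→Q1. Q0=[P2,P3] Q1=[P1] Q2=[]
t=3-6: P2@Q0 runs 3, rem=7, quantum used, demote→Q1. Q0=[P3] Q1=[P1,P2] Q2=[]
t=6-9: P3@Q0 runs 3, rem=1, quantum used, demote→Q1. Q0=[] Q1=[P1,P2,P3] Q2=[]
t=9-12: P1@Q1 runs 3, rem=0, completes. Q0=[] Q1=[P2,P3] Q2=[]
t=12-18: P2@Q1 runs 6, rem=1, quantum used, demote→Q2. Q0=[] Q1=[P3] Q2=[P2]
t=18-19: P3@Q1 runs 1, rem=0, completes. Q0=[] Q1=[] Q2=[P2]
t=19-20: P2@Q2 runs 1, rem=0, completes. Q0=[] Q1=[] Q2=[]

Answer: P1(0-3) P2(3-6) P3(6-9) P1(9-12) P2(12-18) P3(18-19) P2(19-20)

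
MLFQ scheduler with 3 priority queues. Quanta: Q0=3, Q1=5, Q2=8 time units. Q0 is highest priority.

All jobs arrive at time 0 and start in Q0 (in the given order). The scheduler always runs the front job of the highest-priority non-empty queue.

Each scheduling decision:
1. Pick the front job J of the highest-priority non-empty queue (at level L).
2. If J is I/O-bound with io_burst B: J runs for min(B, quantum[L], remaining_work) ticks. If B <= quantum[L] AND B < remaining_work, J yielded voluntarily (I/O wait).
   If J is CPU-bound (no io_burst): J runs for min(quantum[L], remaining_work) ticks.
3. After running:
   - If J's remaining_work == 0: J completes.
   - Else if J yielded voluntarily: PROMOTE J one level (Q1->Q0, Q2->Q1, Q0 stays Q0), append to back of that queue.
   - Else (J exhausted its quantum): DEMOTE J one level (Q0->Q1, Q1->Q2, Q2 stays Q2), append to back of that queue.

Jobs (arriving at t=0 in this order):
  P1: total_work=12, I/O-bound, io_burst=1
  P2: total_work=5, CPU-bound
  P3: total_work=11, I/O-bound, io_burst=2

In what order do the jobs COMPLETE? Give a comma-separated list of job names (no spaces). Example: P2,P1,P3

t=0-1: P1@Q0 runs 1, rem=11, I/O yield, promote→Q0. Q0=[P2,P3,P1] Q1=[] Q2=[]
t=1-4: P2@Q0 runs 3, rem=2, quantum used, demote→Q1. Q0=[P3,P1] Q1=[P2] Q2=[]
t=4-6: P3@Q0 runs 2, rem=9, I/O yield, promote→Q0. Q0=[P1,P3] Q1=[P2] Q2=[]
t=6-7: P1@Q0 runs 1, rem=10, I/O yield, promote→Q0. Q0=[P3,P1] Q1=[P2] Q2=[]
t=7-9: P3@Q0 runs 2, rem=7, I/O yield, promote→Q0. Q0=[P1,P3] Q1=[P2] Q2=[]
t=9-10: P1@Q0 runs 1, rem=9, I/O yield, promote→Q0. Q0=[P3,P1] Q1=[P2] Q2=[]
t=10-12: P3@Q0 runs 2, rem=5, I/O yield, promote→Q0. Q0=[P1,P3] Q1=[P2] Q2=[]
t=12-13: P1@Q0 runs 1, rem=8, I/O yield, promote→Q0. Q0=[P3,P1] Q1=[P2] Q2=[]
t=13-15: P3@Q0 runs 2, rem=3, I/O yield, promote→Q0. Q0=[P1,P3] Q1=[P2] Q2=[]
t=15-16: P1@Q0 runs 1, rem=7, I/O yield, promote→Q0. Q0=[P3,P1] Q1=[P2] Q2=[]
t=16-18: P3@Q0 runs 2, rem=1, I/O yield, promote→Q0. Q0=[P1,P3] Q1=[P2] Q2=[]
t=18-19: P1@Q0 runs 1, rem=6, I/O yield, promote→Q0. Q0=[P3,P1] Q1=[P2] Q2=[]
t=19-20: P3@Q0 runs 1, rem=0, completes. Q0=[P1] Q1=[P2] Q2=[]
t=20-21: P1@Q0 runs 1, rem=5, I/O yield, promote→Q0. Q0=[P1] Q1=[P2] Q2=[]
t=21-22: P1@Q0 runs 1, rem=4, I/O yield, promote→Q0. Q0=[P1] Q1=[P2] Q2=[]
t=22-23: P1@Q0 runs 1, rem=3, I/O yield, promote→Q0. Q0=[P1] Q1=[P2] Q2=[]
t=23-24: P1@Q0 runs 1, rem=2, I/O yield, promote→Q0. Q0=[P1] Q1=[P2] Q2=[]
t=24-25: P1@Q0 runs 1, rem=1, I/O yield, promote→Q0. Q0=[P1] Q1=[P2] Q2=[]
t=25-26: P1@Q0 runs 1, rem=0, completes. Q0=[] Q1=[P2] Q2=[]
t=26-28: P2@Q1 runs 2, rem=0, completes. Q0=[] Q1=[] Q2=[]

Answer: P3,P1,P2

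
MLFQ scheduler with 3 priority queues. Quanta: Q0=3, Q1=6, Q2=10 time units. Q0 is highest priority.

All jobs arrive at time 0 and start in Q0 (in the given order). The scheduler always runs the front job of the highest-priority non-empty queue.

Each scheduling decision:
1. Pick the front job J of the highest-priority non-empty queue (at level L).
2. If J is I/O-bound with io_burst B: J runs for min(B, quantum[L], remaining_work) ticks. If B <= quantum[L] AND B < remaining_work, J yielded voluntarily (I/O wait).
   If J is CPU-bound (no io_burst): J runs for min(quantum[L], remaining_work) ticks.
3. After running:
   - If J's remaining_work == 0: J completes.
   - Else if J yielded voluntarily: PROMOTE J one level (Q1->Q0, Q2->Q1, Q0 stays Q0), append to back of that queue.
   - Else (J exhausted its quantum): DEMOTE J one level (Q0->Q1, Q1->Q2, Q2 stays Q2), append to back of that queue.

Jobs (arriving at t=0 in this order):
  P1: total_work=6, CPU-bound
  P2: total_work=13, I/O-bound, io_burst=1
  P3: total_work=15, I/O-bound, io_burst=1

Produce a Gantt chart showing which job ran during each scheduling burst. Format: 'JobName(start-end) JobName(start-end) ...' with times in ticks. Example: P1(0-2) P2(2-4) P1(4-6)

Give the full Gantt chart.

t=0-3: P1@Q0 runs 3, rem=3, quantum used, demote→Q1. Q0=[P2,P3] Q1=[P1] Q2=[]
t=3-4: P2@Q0 runs 1, rem=12, I/O yield, promote→Q0. Q0=[P3,P2] Q1=[P1] Q2=[]
t=4-5: P3@Q0 runs 1, rem=14, I/O yield, promote→Q0. Q0=[P2,P3] Q1=[P1] Q2=[]
t=5-6: P2@Q0 runs 1, rem=11, I/O yield, promote→Q0. Q0=[P3,P2] Q1=[P1] Q2=[]
t=6-7: P3@Q0 runs 1, rem=13, I/O yield, promote→Q0. Q0=[P2,P3] Q1=[P1] Q2=[]
t=7-8: P2@Q0 runs 1, rem=10, I/O yield, promote→Q0. Q0=[P3,P2] Q1=[P1] Q2=[]
t=8-9: P3@Q0 runs 1, rem=12, I/O yield, promote→Q0. Q0=[P2,P3] Q1=[P1] Q2=[]
t=9-10: P2@Q0 runs 1, rem=9, I/O yield, promote→Q0. Q0=[P3,P2] Q1=[P1] Q2=[]
t=10-11: P3@Q0 runs 1, rem=11, I/O yield, promote→Q0. Q0=[P2,P3] Q1=[P1] Q2=[]
t=11-12: P2@Q0 runs 1, rem=8, I/O yield, promote→Q0. Q0=[P3,P2] Q1=[P1] Q2=[]
t=12-13: P3@Q0 runs 1, rem=10, I/O yield, promote→Q0. Q0=[P2,P3] Q1=[P1] Q2=[]
t=13-14: P2@Q0 runs 1, rem=7, I/O yield, promote→Q0. Q0=[P3,P2] Q1=[P1] Q2=[]
t=14-15: P3@Q0 runs 1, rem=9, I/O yield, promote→Q0. Q0=[P2,P3] Q1=[P1] Q2=[]
t=15-16: P2@Q0 runs 1, rem=6, I/O yield, promote→Q0. Q0=[P3,P2] Q1=[P1] Q2=[]
t=16-17: P3@Q0 runs 1, rem=8, I/O yield, promote→Q0. Q0=[P2,P3] Q1=[P1] Q2=[]
t=17-18: P2@Q0 runs 1, rem=5, I/O yield, promote→Q0. Q0=[P3,P2] Q1=[P1] Q2=[]
t=18-19: P3@Q0 runs 1, rem=7, I/O yield, promote→Q0. Q0=[P2,P3] Q1=[P1] Q2=[]
t=19-20: P2@Q0 runs 1, rem=4, I/O yield, promote→Q0. Q0=[P3,P2] Q1=[P1] Q2=[]
t=20-21: P3@Q0 runs 1, rem=6, I/O yield, promote→Q0. Q0=[P2,P3] Q1=[P1] Q2=[]
t=21-22: P2@Q0 runs 1, rem=3, I/O yield, promote→Q0. Q0=[P3,P2] Q1=[P1] Q2=[]
t=22-23: P3@Q0 runs 1, rem=5, I/O yield, promote→Q0. Q0=[P2,P3] Q1=[P1] Q2=[]
t=23-24: P2@Q0 runs 1, rem=2, I/O yield, promote→Q0. Q0=[P3,P2] Q1=[P1] Q2=[]
t=24-25: P3@Q0 runs 1, rem=4, I/O yield, promote→Q0. Q0=[P2,P3] Q1=[P1] Q2=[]
t=25-26: P2@Q0 runs 1, rem=1, I/O yield, promote→Q0. Q0=[P3,P2] Q1=[P1] Q2=[]
t=26-27: P3@Q0 runs 1, rem=3, I/O yield, promote→Q0. Q0=[P2,P3] Q1=[P1] Q2=[]
t=27-28: P2@Q0 runs 1, rem=0, completes. Q0=[P3] Q1=[P1] Q2=[]
t=28-29: P3@Q0 runs 1, rem=2, I/O yield, promote→Q0. Q0=[P3] Q1=[P1] Q2=[]
t=29-30: P3@Q0 runs 1, rem=1, I/O yield, promote→Q0. Q0=[P3] Q1=[P1] Q2=[]
t=30-31: P3@Q0 runs 1, rem=0, completes. Q0=[] Q1=[P1] Q2=[]
t=31-34: P1@Q1 runs 3, rem=0, completes. Q0=[] Q1=[] Q2=[]

Answer: P1(0-3) P2(3-4) P3(4-5) P2(5-6) P3(6-7) P2(7-8) P3(8-9) P2(9-10) P3(10-11) P2(11-12) P3(12-13) P2(13-14) P3(14-15) P2(15-16) P3(16-17) P2(17-18) P3(18-19) P2(19-20) P3(20-21) P2(21-22) P3(22-23) P2(23-24) P3(24-25) P2(25-26) P3(26-27) P2(27-28) P3(28-29) P3(29-30) P3(30-31) P1(31-34)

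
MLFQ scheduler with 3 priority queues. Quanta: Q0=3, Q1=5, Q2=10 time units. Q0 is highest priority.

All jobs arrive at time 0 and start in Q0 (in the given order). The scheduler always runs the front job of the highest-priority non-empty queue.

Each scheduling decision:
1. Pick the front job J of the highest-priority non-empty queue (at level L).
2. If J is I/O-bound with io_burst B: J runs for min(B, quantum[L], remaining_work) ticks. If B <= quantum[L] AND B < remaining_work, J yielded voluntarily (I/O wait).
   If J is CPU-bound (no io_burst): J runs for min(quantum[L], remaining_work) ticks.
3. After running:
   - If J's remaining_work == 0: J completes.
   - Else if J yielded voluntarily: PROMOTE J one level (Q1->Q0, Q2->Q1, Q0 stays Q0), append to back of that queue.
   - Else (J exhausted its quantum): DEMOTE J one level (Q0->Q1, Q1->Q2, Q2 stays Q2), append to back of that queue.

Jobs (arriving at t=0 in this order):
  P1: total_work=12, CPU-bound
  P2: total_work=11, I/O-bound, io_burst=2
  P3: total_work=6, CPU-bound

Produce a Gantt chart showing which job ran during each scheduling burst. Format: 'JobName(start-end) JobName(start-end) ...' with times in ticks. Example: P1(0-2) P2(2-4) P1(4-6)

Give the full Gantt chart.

Answer: P1(0-3) P2(3-5) P3(5-8) P2(8-10) P2(10-12) P2(12-14) P2(14-16) P2(16-17) P1(17-22) P3(22-25) P1(25-29)

Derivation:
t=0-3: P1@Q0 runs 3, rem=9, quantum used, demote→Q1. Q0=[P2,P3] Q1=[P1] Q2=[]
t=3-5: P2@Q0 runs 2, rem=9, I/O yield, promote→Q0. Q0=[P3,P2] Q1=[P1] Q2=[]
t=5-8: P3@Q0 runs 3, rem=3, quantum used, demote→Q1. Q0=[P2] Q1=[P1,P3] Q2=[]
t=8-10: P2@Q0 runs 2, rem=7, I/O yield, promote→Q0. Q0=[P2] Q1=[P1,P3] Q2=[]
t=10-12: P2@Q0 runs 2, rem=5, I/O yield, promote→Q0. Q0=[P2] Q1=[P1,P3] Q2=[]
t=12-14: P2@Q0 runs 2, rem=3, I/O yield, promote→Q0. Q0=[P2] Q1=[P1,P3] Q2=[]
t=14-16: P2@Q0 runs 2, rem=1, I/O yield, promote→Q0. Q0=[P2] Q1=[P1,P3] Q2=[]
t=16-17: P2@Q0 runs 1, rem=0, completes. Q0=[] Q1=[P1,P3] Q2=[]
t=17-22: P1@Q1 runs 5, rem=4, quantum used, demote→Q2. Q0=[] Q1=[P3] Q2=[P1]
t=22-25: P3@Q1 runs 3, rem=0, completes. Q0=[] Q1=[] Q2=[P1]
t=25-29: P1@Q2 runs 4, rem=0, completes. Q0=[] Q1=[] Q2=[]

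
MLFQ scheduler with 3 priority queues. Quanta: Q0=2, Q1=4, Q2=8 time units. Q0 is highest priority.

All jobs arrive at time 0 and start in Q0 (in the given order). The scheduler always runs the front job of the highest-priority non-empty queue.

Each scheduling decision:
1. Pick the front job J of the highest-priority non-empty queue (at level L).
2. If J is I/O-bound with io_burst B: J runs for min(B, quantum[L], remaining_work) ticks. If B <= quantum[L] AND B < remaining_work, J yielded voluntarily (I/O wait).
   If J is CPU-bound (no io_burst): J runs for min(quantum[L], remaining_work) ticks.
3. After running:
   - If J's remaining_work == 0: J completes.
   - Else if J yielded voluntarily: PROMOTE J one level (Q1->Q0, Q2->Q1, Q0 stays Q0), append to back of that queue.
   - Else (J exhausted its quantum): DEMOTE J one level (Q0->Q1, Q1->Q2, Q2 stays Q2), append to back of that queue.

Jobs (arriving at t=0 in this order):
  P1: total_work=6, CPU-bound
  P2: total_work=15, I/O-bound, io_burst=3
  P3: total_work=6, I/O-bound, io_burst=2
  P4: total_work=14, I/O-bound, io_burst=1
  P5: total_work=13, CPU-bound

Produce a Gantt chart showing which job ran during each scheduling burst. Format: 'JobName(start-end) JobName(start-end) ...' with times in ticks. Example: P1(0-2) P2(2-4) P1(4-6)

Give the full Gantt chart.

Answer: P1(0-2) P2(2-4) P3(4-6) P4(6-7) P5(7-9) P3(9-11) P4(11-12) P3(12-14) P4(14-15) P4(15-16) P4(16-17) P4(17-18) P4(18-19) P4(19-20) P4(20-21) P4(21-22) P4(22-23) P4(23-24) P4(24-25) P4(25-26) P1(26-30) P2(30-33) P2(33-35) P5(35-39) P2(39-42) P2(42-44) P2(44-47) P5(47-54)

Derivation:
t=0-2: P1@Q0 runs 2, rem=4, quantum used, demote→Q1. Q0=[P2,P3,P4,P5] Q1=[P1] Q2=[]
t=2-4: P2@Q0 runs 2, rem=13, quantum used, demote→Q1. Q0=[P3,P4,P5] Q1=[P1,P2] Q2=[]
t=4-6: P3@Q0 runs 2, rem=4, I/O yield, promote→Q0. Q0=[P4,P5,P3] Q1=[P1,P2] Q2=[]
t=6-7: P4@Q0 runs 1, rem=13, I/O yield, promote→Q0. Q0=[P5,P3,P4] Q1=[P1,P2] Q2=[]
t=7-9: P5@Q0 runs 2, rem=11, quantum used, demote→Q1. Q0=[P3,P4] Q1=[P1,P2,P5] Q2=[]
t=9-11: P3@Q0 runs 2, rem=2, I/O yield, promote→Q0. Q0=[P4,P3] Q1=[P1,P2,P5] Q2=[]
t=11-12: P4@Q0 runs 1, rem=12, I/O yield, promote→Q0. Q0=[P3,P4] Q1=[P1,P2,P5] Q2=[]
t=12-14: P3@Q0 runs 2, rem=0, completes. Q0=[P4] Q1=[P1,P2,P5] Q2=[]
t=14-15: P4@Q0 runs 1, rem=11, I/O yield, promote→Q0. Q0=[P4] Q1=[P1,P2,P5] Q2=[]
t=15-16: P4@Q0 runs 1, rem=10, I/O yield, promote→Q0. Q0=[P4] Q1=[P1,P2,P5] Q2=[]
t=16-17: P4@Q0 runs 1, rem=9, I/O yield, promote→Q0. Q0=[P4] Q1=[P1,P2,P5] Q2=[]
t=17-18: P4@Q0 runs 1, rem=8, I/O yield, promote→Q0. Q0=[P4] Q1=[P1,P2,P5] Q2=[]
t=18-19: P4@Q0 runs 1, rem=7, I/O yield, promote→Q0. Q0=[P4] Q1=[P1,P2,P5] Q2=[]
t=19-20: P4@Q0 runs 1, rem=6, I/O yield, promote→Q0. Q0=[P4] Q1=[P1,P2,P5] Q2=[]
t=20-21: P4@Q0 runs 1, rem=5, I/O yield, promote→Q0. Q0=[P4] Q1=[P1,P2,P5] Q2=[]
t=21-22: P4@Q0 runs 1, rem=4, I/O yield, promote→Q0. Q0=[P4] Q1=[P1,P2,P5] Q2=[]
t=22-23: P4@Q0 runs 1, rem=3, I/O yield, promote→Q0. Q0=[P4] Q1=[P1,P2,P5] Q2=[]
t=23-24: P4@Q0 runs 1, rem=2, I/O yield, promote→Q0. Q0=[P4] Q1=[P1,P2,P5] Q2=[]
t=24-25: P4@Q0 runs 1, rem=1, I/O yield, promote→Q0. Q0=[P4] Q1=[P1,P2,P5] Q2=[]
t=25-26: P4@Q0 runs 1, rem=0, completes. Q0=[] Q1=[P1,P2,P5] Q2=[]
t=26-30: P1@Q1 runs 4, rem=0, completes. Q0=[] Q1=[P2,P5] Q2=[]
t=30-33: P2@Q1 runs 3, rem=10, I/O yield, promote→Q0. Q0=[P2] Q1=[P5] Q2=[]
t=33-35: P2@Q0 runs 2, rem=8, quantum used, demote→Q1. Q0=[] Q1=[P5,P2] Q2=[]
t=35-39: P5@Q1 runs 4, rem=7, quantum used, demote→Q2. Q0=[] Q1=[P2] Q2=[P5]
t=39-42: P2@Q1 runs 3, rem=5, I/O yield, promote→Q0. Q0=[P2] Q1=[] Q2=[P5]
t=42-44: P2@Q0 runs 2, rem=3, quantum used, demote→Q1. Q0=[] Q1=[P2] Q2=[P5]
t=44-47: P2@Q1 runs 3, rem=0, completes. Q0=[] Q1=[] Q2=[P5]
t=47-54: P5@Q2 runs 7, rem=0, completes. Q0=[] Q1=[] Q2=[]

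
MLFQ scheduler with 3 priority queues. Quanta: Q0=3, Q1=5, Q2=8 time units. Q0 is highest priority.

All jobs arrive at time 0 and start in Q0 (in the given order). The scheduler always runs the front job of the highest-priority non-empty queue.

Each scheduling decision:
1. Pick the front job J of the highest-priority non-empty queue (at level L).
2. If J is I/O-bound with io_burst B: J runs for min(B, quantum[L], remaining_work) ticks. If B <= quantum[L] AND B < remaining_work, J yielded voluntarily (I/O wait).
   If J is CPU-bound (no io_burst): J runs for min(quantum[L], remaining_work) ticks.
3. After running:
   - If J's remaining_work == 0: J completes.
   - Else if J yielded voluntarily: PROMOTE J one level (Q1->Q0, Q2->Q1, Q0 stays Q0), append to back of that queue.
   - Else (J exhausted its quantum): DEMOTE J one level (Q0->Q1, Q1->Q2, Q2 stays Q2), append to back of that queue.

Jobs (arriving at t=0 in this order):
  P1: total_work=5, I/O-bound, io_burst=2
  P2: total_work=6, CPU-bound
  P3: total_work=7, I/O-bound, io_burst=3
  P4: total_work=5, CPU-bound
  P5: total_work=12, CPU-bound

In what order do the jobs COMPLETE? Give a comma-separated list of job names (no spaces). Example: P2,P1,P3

Answer: P1,P3,P2,P4,P5

Derivation:
t=0-2: P1@Q0 runs 2, rem=3, I/O yield, promote→Q0. Q0=[P2,P3,P4,P5,P1] Q1=[] Q2=[]
t=2-5: P2@Q0 runs 3, rem=3, quantum used, demote→Q1. Q0=[P3,P4,P5,P1] Q1=[P2] Q2=[]
t=5-8: P3@Q0 runs 3, rem=4, I/O yield, promote→Q0. Q0=[P4,P5,P1,P3] Q1=[P2] Q2=[]
t=8-11: P4@Q0 runs 3, rem=2, quantum used, demote→Q1. Q0=[P5,P1,P3] Q1=[P2,P4] Q2=[]
t=11-14: P5@Q0 runs 3, rem=9, quantum used, demote→Q1. Q0=[P1,P3] Q1=[P2,P4,P5] Q2=[]
t=14-16: P1@Q0 runs 2, rem=1, I/O yield, promote→Q0. Q0=[P3,P1] Q1=[P2,P4,P5] Q2=[]
t=16-19: P3@Q0 runs 3, rem=1, I/O yield, promote→Q0. Q0=[P1,P3] Q1=[P2,P4,P5] Q2=[]
t=19-20: P1@Q0 runs 1, rem=0, completes. Q0=[P3] Q1=[P2,P4,P5] Q2=[]
t=20-21: P3@Q0 runs 1, rem=0, completes. Q0=[] Q1=[P2,P4,P5] Q2=[]
t=21-24: P2@Q1 runs 3, rem=0, completes. Q0=[] Q1=[P4,P5] Q2=[]
t=24-26: P4@Q1 runs 2, rem=0, completes. Q0=[] Q1=[P5] Q2=[]
t=26-31: P5@Q1 runs 5, rem=4, quantum used, demote→Q2. Q0=[] Q1=[] Q2=[P5]
t=31-35: P5@Q2 runs 4, rem=0, completes. Q0=[] Q1=[] Q2=[]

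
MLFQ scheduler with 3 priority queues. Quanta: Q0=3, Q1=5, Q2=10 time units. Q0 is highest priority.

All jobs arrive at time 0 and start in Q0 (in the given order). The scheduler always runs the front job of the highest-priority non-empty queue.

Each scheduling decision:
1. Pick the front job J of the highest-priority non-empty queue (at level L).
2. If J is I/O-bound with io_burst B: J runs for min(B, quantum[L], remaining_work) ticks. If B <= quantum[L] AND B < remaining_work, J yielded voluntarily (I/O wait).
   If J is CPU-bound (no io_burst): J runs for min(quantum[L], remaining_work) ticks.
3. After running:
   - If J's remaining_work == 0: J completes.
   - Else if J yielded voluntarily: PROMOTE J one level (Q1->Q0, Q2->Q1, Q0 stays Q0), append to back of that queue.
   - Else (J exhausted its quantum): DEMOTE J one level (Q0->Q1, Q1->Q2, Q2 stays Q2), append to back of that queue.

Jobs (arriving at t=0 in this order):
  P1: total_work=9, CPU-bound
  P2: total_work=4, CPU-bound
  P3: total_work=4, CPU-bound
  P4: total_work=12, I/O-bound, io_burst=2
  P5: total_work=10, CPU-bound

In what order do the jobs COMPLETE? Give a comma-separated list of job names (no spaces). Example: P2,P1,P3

Answer: P4,P2,P3,P1,P5

Derivation:
t=0-3: P1@Q0 runs 3, rem=6, quantum used, demote→Q1. Q0=[P2,P3,P4,P5] Q1=[P1] Q2=[]
t=3-6: P2@Q0 runs 3, rem=1, quantum used, demote→Q1. Q0=[P3,P4,P5] Q1=[P1,P2] Q2=[]
t=6-9: P3@Q0 runs 3, rem=1, quantum used, demote→Q1. Q0=[P4,P5] Q1=[P1,P2,P3] Q2=[]
t=9-11: P4@Q0 runs 2, rem=10, I/O yield, promote→Q0. Q0=[P5,P4] Q1=[P1,P2,P3] Q2=[]
t=11-14: P5@Q0 runs 3, rem=7, quantum used, demote→Q1. Q0=[P4] Q1=[P1,P2,P3,P5] Q2=[]
t=14-16: P4@Q0 runs 2, rem=8, I/O yield, promote→Q0. Q0=[P4] Q1=[P1,P2,P3,P5] Q2=[]
t=16-18: P4@Q0 runs 2, rem=6, I/O yield, promote→Q0. Q0=[P4] Q1=[P1,P2,P3,P5] Q2=[]
t=18-20: P4@Q0 runs 2, rem=4, I/O yield, promote→Q0. Q0=[P4] Q1=[P1,P2,P3,P5] Q2=[]
t=20-22: P4@Q0 runs 2, rem=2, I/O yield, promote→Q0. Q0=[P4] Q1=[P1,P2,P3,P5] Q2=[]
t=22-24: P4@Q0 runs 2, rem=0, completes. Q0=[] Q1=[P1,P2,P3,P5] Q2=[]
t=24-29: P1@Q1 runs 5, rem=1, quantum used, demote→Q2. Q0=[] Q1=[P2,P3,P5] Q2=[P1]
t=29-30: P2@Q1 runs 1, rem=0, completes. Q0=[] Q1=[P3,P5] Q2=[P1]
t=30-31: P3@Q1 runs 1, rem=0, completes. Q0=[] Q1=[P5] Q2=[P1]
t=31-36: P5@Q1 runs 5, rem=2, quantum used, demote→Q2. Q0=[] Q1=[] Q2=[P1,P5]
t=36-37: P1@Q2 runs 1, rem=0, completes. Q0=[] Q1=[] Q2=[P5]
t=37-39: P5@Q2 runs 2, rem=0, completes. Q0=[] Q1=[] Q2=[]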